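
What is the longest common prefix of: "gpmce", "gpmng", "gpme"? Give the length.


Words: gpmce, gpmng, gpme
  Position 0: all 'g' => match
  Position 1: all 'p' => match
  Position 2: all 'm' => match
  Position 3: ('c', 'n', 'e') => mismatch, stop
LCP = "gpm" (length 3)

3


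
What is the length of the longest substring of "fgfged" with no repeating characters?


Input: "fgfged"
Sliding window (track last position of each char):
  Position 0 ('f'): window [0,0] length 1 -- new best
  Position 1 ('g'): window [0,1] length 2 -- new best
  Position 2 ('f'): repeat (last at 0), move window start to 1
  Position 2 ('f'): window [1,2] length 2
  Position 3 ('g'): repeat (last at 1), move window start to 2
  Position 3 ('g'): window [2,3] length 2
  Position 4 ('e'): window [2,4] length 3 -- new best
  Position 5 ('d'): window [2,5] length 4 -- new best
Longest substring with no repeats: "fged" with length 4

4


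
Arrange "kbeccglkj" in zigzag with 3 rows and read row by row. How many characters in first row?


Zigzag "kbeccglkj" into 3 rows:
Placing characters:
  'k' => row 0
  'b' => row 1
  'e' => row 2
  'c' => row 1
  'c' => row 0
  'g' => row 1
  'l' => row 2
  'k' => row 1
  'j' => row 0
Rows:
  Row 0: "kcj"
  Row 1: "bcgk"
  Row 2: "el"
First row length: 3

3


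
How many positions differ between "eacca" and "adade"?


Comparing "eacca" and "adade" position by position:
  Position 0: 'e' vs 'a' => DIFFER
  Position 1: 'a' vs 'd' => DIFFER
  Position 2: 'c' vs 'a' => DIFFER
  Position 3: 'c' vs 'd' => DIFFER
  Position 4: 'a' vs 'e' => DIFFER
Positions that differ: 5

5


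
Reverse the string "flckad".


Input: flckad
Reading characters right to left:
  Position 5: 'd'
  Position 4: 'a'
  Position 3: 'k'
  Position 2: 'c'
  Position 1: 'l'
  Position 0: 'f'
Reversed: dakclf

dakclf


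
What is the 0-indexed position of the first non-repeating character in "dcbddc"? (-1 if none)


Input: dcbddc
Character frequencies:
  'b': 1
  'c': 2
  'd': 3
Scanning left to right for freq == 1:
  Position 0 ('d'): freq=3, skip
  Position 1 ('c'): freq=2, skip
  Position 2 ('b'): unique! => answer = 2

2


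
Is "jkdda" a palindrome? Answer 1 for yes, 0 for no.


Input: jkdda
Reversed: addkj
  Compare pos 0 ('j') with pos 4 ('a'): MISMATCH
  Compare pos 1 ('k') with pos 3 ('d'): MISMATCH
Result: not a palindrome

0


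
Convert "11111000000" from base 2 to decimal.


Input: "11111000000" in base 2
Positional expansion:
  Digit '1' (value 1) x 2^10 = 1024
  Digit '1' (value 1) x 2^9 = 512
  Digit '1' (value 1) x 2^8 = 256
  Digit '1' (value 1) x 2^7 = 128
  Digit '1' (value 1) x 2^6 = 64
  Digit '0' (value 0) x 2^5 = 0
  Digit '0' (value 0) x 2^4 = 0
  Digit '0' (value 0) x 2^3 = 0
  Digit '0' (value 0) x 2^2 = 0
  Digit '0' (value 0) x 2^1 = 0
  Digit '0' (value 0) x 2^0 = 0
Sum = 1984

1984


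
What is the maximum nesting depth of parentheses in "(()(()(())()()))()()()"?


Input: "(()(()(())()()))()()()"
Tracking depth:
  Position 0 '(': depth becomes 1
  Position 1 '(': depth becomes 2
  Position 2 ')': depth becomes 1
  Position 3 '(': depth becomes 2
  Position 4 '(': depth becomes 3
  Position 5 ')': depth becomes 2
  Position 6 '(': depth becomes 3
  Position 7 '(': depth becomes 4
  Position 8 ')': depth becomes 3
  Position 9 ')': depth becomes 2
  Position 10 '(': depth becomes 3
  Position 11 ')': depth becomes 2
  Position 12 '(': depth becomes 3
  Position 13 ')': depth becomes 2
  Position 14 ')': depth becomes 1
  Position 15 ')': depth becomes 0
  Position 16 '(': depth becomes 1
  Position 17 ')': depth becomes 0
  Position 18 '(': depth becomes 1
  Position 19 ')': depth becomes 0
  Position 20 '(': depth becomes 1
  Position 21 ')': depth becomes 0
Maximum depth reached: 4

4


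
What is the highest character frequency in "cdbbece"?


Input: cdbbece
Character counts:
  'b': 2
  'c': 2
  'd': 1
  'e': 2
Maximum frequency: 2

2


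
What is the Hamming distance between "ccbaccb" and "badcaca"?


Comparing "ccbaccb" and "badcaca" position by position:
  Position 0: 'c' vs 'b' => differ
  Position 1: 'c' vs 'a' => differ
  Position 2: 'b' vs 'd' => differ
  Position 3: 'a' vs 'c' => differ
  Position 4: 'c' vs 'a' => differ
  Position 5: 'c' vs 'c' => same
  Position 6: 'b' vs 'a' => differ
Total differences (Hamming distance): 6

6


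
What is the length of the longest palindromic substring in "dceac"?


Input: "dceac"
Checking substrings for palindromes:
  No multi-char palindromic substrings found
Longest palindromic substring: "d" with length 1

1


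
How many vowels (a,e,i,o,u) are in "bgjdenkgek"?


Input: bgjdenkgek
Checking each character:
  'b' at position 0: consonant
  'g' at position 1: consonant
  'j' at position 2: consonant
  'd' at position 3: consonant
  'e' at position 4: vowel (running total: 1)
  'n' at position 5: consonant
  'k' at position 6: consonant
  'g' at position 7: consonant
  'e' at position 8: vowel (running total: 2)
  'k' at position 9: consonant
Total vowels: 2

2


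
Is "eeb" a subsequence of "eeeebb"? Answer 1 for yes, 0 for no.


Check if "eeb" is a subsequence of "eeeebb"
Greedy scan:
  Position 0 ('e'): matches sub[0] = 'e'
  Position 1 ('e'): matches sub[1] = 'e'
  Position 2 ('e'): no match needed
  Position 3 ('e'): no match needed
  Position 4 ('b'): matches sub[2] = 'b'
  Position 5 ('b'): no match needed
All 3 characters matched => is a subsequence

1


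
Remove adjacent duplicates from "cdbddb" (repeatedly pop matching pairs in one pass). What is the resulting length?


Input: cdbddb
Stack-based adjacent duplicate removal:
  Read 'c': push. Stack: c
  Read 'd': push. Stack: cd
  Read 'b': push. Stack: cdb
  Read 'd': push. Stack: cdbd
  Read 'd': matches stack top 'd' => pop. Stack: cdb
  Read 'b': matches stack top 'b' => pop. Stack: cd
Final stack: "cd" (length 2)

2


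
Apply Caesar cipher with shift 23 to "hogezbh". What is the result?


Caesar cipher: shift "hogezbh" by 23
  'h' (pos 7) + 23 = pos 4 = 'e'
  'o' (pos 14) + 23 = pos 11 = 'l'
  'g' (pos 6) + 23 = pos 3 = 'd'
  'e' (pos 4) + 23 = pos 1 = 'b'
  'z' (pos 25) + 23 = pos 22 = 'w'
  'b' (pos 1) + 23 = pos 24 = 'y'
  'h' (pos 7) + 23 = pos 4 = 'e'
Result: eldbwye

eldbwye


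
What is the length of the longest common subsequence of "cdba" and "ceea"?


LCS of "cdba" and "ceea"
DP table:
           c    e    e    a
      0    0    0    0    0
  c   0    1    1    1    1
  d   0    1    1    1    1
  b   0    1    1    1    1
  a   0    1    1    1    2
LCS length = dp[4][4] = 2

2


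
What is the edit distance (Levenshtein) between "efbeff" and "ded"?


Computing edit distance: "efbeff" -> "ded"
DP table:
           d    e    d
      0    1    2    3
  e   1    1    1    2
  f   2    2    2    2
  b   3    3    3    3
  e   4    4    3    4
  f   5    5    4    4
  f   6    6    5    5
Edit distance = dp[6][3] = 5

5


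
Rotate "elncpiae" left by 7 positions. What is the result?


Input: "elncpiae", rotate left by 7
First 7 characters: "elncpia"
Remaining characters: "e"
Concatenate remaining + first: "e" + "elncpia" = "eelncpia"

eelncpia


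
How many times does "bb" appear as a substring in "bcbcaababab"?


Searching for "bb" in "bcbcaababab"
Scanning each position:
  Position 0: "bc" => no
  Position 1: "cb" => no
  Position 2: "bc" => no
  Position 3: "ca" => no
  Position 4: "aa" => no
  Position 5: "ab" => no
  Position 6: "ba" => no
  Position 7: "ab" => no
  Position 8: "ba" => no
  Position 9: "ab" => no
Total occurrences: 0

0


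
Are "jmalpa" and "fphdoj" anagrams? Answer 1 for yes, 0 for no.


Strings: "jmalpa", "fphdoj"
Sorted first:  aajlmp
Sorted second: dfhjop
Differ at position 0: 'a' vs 'd' => not anagrams

0


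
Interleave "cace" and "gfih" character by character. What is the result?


Interleaving "cace" and "gfih":
  Position 0: 'c' from first, 'g' from second => "cg"
  Position 1: 'a' from first, 'f' from second => "af"
  Position 2: 'c' from first, 'i' from second => "ci"
  Position 3: 'e' from first, 'h' from second => "eh"
Result: cgafcieh

cgafcieh


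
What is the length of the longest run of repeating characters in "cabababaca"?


Input: "cabababaca"
Scanning for longest run:
  Position 1 ('a'): new char, reset run to 1
  Position 2 ('b'): new char, reset run to 1
  Position 3 ('a'): new char, reset run to 1
  Position 4 ('b'): new char, reset run to 1
  Position 5 ('a'): new char, reset run to 1
  Position 6 ('b'): new char, reset run to 1
  Position 7 ('a'): new char, reset run to 1
  Position 8 ('c'): new char, reset run to 1
  Position 9 ('a'): new char, reset run to 1
Longest run: 'c' with length 1

1


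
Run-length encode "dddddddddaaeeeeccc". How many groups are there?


Input: dddddddddaaeeeeccc
Scanning for consecutive runs:
  Group 1: 'd' x 9 (positions 0-8)
  Group 2: 'a' x 2 (positions 9-10)
  Group 3: 'e' x 4 (positions 11-14)
  Group 4: 'c' x 3 (positions 15-17)
Total groups: 4

4


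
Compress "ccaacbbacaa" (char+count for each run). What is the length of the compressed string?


Input: ccaacbbacaa
Runs:
  'c' x 2 => "c2"
  'a' x 2 => "a2"
  'c' x 1 => "c1"
  'b' x 2 => "b2"
  'a' x 1 => "a1"
  'c' x 1 => "c1"
  'a' x 2 => "a2"
Compressed: "c2a2c1b2a1c1a2"
Compressed length: 14

14


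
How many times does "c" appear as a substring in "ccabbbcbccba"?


Searching for "c" in "ccabbbcbccba"
Scanning each position:
  Position 0: "c" => MATCH
  Position 1: "c" => MATCH
  Position 2: "a" => no
  Position 3: "b" => no
  Position 4: "b" => no
  Position 5: "b" => no
  Position 6: "c" => MATCH
  Position 7: "b" => no
  Position 8: "c" => MATCH
  Position 9: "c" => MATCH
  Position 10: "b" => no
  Position 11: "a" => no
Total occurrences: 5

5


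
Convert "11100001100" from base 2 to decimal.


Input: "11100001100" in base 2
Positional expansion:
  Digit '1' (value 1) x 2^10 = 1024
  Digit '1' (value 1) x 2^9 = 512
  Digit '1' (value 1) x 2^8 = 256
  Digit '0' (value 0) x 2^7 = 0
  Digit '0' (value 0) x 2^6 = 0
  Digit '0' (value 0) x 2^5 = 0
  Digit '0' (value 0) x 2^4 = 0
  Digit '1' (value 1) x 2^3 = 8
  Digit '1' (value 1) x 2^2 = 4
  Digit '0' (value 0) x 2^1 = 0
  Digit '0' (value 0) x 2^0 = 0
Sum = 1804

1804


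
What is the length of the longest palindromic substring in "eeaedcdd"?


Input: "eeaedcdd"
Checking substrings for palindromes:
  [1:4] "eae" (len 3) => palindrome
  [4:7] "dcd" (len 3) => palindrome
  [0:2] "ee" (len 2) => palindrome
  [6:8] "dd" (len 2) => palindrome
Longest palindromic substring: "eae" with length 3

3


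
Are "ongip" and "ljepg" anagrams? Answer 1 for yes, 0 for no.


Strings: "ongip", "ljepg"
Sorted first:  ginop
Sorted second: egjlp
Differ at position 0: 'g' vs 'e' => not anagrams

0


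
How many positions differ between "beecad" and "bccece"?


Comparing "beecad" and "bccece" position by position:
  Position 0: 'b' vs 'b' => same
  Position 1: 'e' vs 'c' => DIFFER
  Position 2: 'e' vs 'c' => DIFFER
  Position 3: 'c' vs 'e' => DIFFER
  Position 4: 'a' vs 'c' => DIFFER
  Position 5: 'd' vs 'e' => DIFFER
Positions that differ: 5

5


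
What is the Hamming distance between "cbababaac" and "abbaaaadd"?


Comparing "cbababaac" and "abbaaaadd" position by position:
  Position 0: 'c' vs 'a' => differ
  Position 1: 'b' vs 'b' => same
  Position 2: 'a' vs 'b' => differ
  Position 3: 'b' vs 'a' => differ
  Position 4: 'a' vs 'a' => same
  Position 5: 'b' vs 'a' => differ
  Position 6: 'a' vs 'a' => same
  Position 7: 'a' vs 'd' => differ
  Position 8: 'c' vs 'd' => differ
Total differences (Hamming distance): 6

6


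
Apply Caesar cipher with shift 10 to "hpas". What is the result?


Caesar cipher: shift "hpas" by 10
  'h' (pos 7) + 10 = pos 17 = 'r'
  'p' (pos 15) + 10 = pos 25 = 'z'
  'a' (pos 0) + 10 = pos 10 = 'k'
  's' (pos 18) + 10 = pos 2 = 'c'
Result: rzkc

rzkc


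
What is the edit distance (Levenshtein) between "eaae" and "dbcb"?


Computing edit distance: "eaae" -> "dbcb"
DP table:
           d    b    c    b
      0    1    2    3    4
  e   1    1    2    3    4
  a   2    2    2    3    4
  a   3    3    3    3    4
  e   4    4    4    4    4
Edit distance = dp[4][4] = 4

4


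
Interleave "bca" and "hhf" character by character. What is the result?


Interleaving "bca" and "hhf":
  Position 0: 'b' from first, 'h' from second => "bh"
  Position 1: 'c' from first, 'h' from second => "ch"
  Position 2: 'a' from first, 'f' from second => "af"
Result: bhchaf

bhchaf


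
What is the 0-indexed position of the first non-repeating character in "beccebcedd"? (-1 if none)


Input: beccebcedd
Character frequencies:
  'b': 2
  'c': 3
  'd': 2
  'e': 3
Scanning left to right for freq == 1:
  Position 0 ('b'): freq=2, skip
  Position 1 ('e'): freq=3, skip
  Position 2 ('c'): freq=3, skip
  Position 3 ('c'): freq=3, skip
  Position 4 ('e'): freq=3, skip
  Position 5 ('b'): freq=2, skip
  Position 6 ('c'): freq=3, skip
  Position 7 ('e'): freq=3, skip
  Position 8 ('d'): freq=2, skip
  Position 9 ('d'): freq=2, skip
  No unique character found => answer = -1

-1


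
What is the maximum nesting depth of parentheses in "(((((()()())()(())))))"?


Input: "(((((()()())()(())))))"
Tracking depth:
  Position 0 '(': depth becomes 1
  Position 1 '(': depth becomes 2
  Position 2 '(': depth becomes 3
  Position 3 '(': depth becomes 4
  Position 4 '(': depth becomes 5
  Position 5 '(': depth becomes 6
  Position 6 ')': depth becomes 5
  Position 7 '(': depth becomes 6
  Position 8 ')': depth becomes 5
  Position 9 '(': depth becomes 6
  Position 10 ')': depth becomes 5
  Position 11 ')': depth becomes 4
  Position 12 '(': depth becomes 5
  Position 13 ')': depth becomes 4
  Position 14 '(': depth becomes 5
  Position 15 '(': depth becomes 6
  Position 16 ')': depth becomes 5
  Position 17 ')': depth becomes 4
  Position 18 ')': depth becomes 3
  Position 19 ')': depth becomes 2
  Position 20 ')': depth becomes 1
  Position 21 ')': depth becomes 0
Maximum depth reached: 6

6


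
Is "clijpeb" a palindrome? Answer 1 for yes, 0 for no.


Input: clijpeb
Reversed: bepjilc
  Compare pos 0 ('c') with pos 6 ('b'): MISMATCH
  Compare pos 1 ('l') with pos 5 ('e'): MISMATCH
  Compare pos 2 ('i') with pos 4 ('p'): MISMATCH
Result: not a palindrome

0


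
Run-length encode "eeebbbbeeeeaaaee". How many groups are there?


Input: eeebbbbeeeeaaaee
Scanning for consecutive runs:
  Group 1: 'e' x 3 (positions 0-2)
  Group 2: 'b' x 4 (positions 3-6)
  Group 3: 'e' x 4 (positions 7-10)
  Group 4: 'a' x 3 (positions 11-13)
  Group 5: 'e' x 2 (positions 14-15)
Total groups: 5

5


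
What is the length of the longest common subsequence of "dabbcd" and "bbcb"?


LCS of "dabbcd" and "bbcb"
DP table:
           b    b    c    b
      0    0    0    0    0
  d   0    0    0    0    0
  a   0    0    0    0    0
  b   0    1    1    1    1
  b   0    1    2    2    2
  c   0    1    2    3    3
  d   0    1    2    3    3
LCS length = dp[6][4] = 3

3


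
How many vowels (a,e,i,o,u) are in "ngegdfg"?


Input: ngegdfg
Checking each character:
  'n' at position 0: consonant
  'g' at position 1: consonant
  'e' at position 2: vowel (running total: 1)
  'g' at position 3: consonant
  'd' at position 4: consonant
  'f' at position 5: consonant
  'g' at position 6: consonant
Total vowels: 1

1


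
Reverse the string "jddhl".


Input: jddhl
Reading characters right to left:
  Position 4: 'l'
  Position 3: 'h'
  Position 2: 'd'
  Position 1: 'd'
  Position 0: 'j'
Reversed: lhddj

lhddj


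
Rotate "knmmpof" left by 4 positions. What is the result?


Input: "knmmpof", rotate left by 4
First 4 characters: "knmm"
Remaining characters: "pof"
Concatenate remaining + first: "pof" + "knmm" = "pofknmm"

pofknmm


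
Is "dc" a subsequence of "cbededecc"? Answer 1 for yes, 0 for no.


Check if "dc" is a subsequence of "cbededecc"
Greedy scan:
  Position 0 ('c'): no match needed
  Position 1 ('b'): no match needed
  Position 2 ('e'): no match needed
  Position 3 ('d'): matches sub[0] = 'd'
  Position 4 ('e'): no match needed
  Position 5 ('d'): no match needed
  Position 6 ('e'): no match needed
  Position 7 ('c'): matches sub[1] = 'c'
  Position 8 ('c'): no match needed
All 2 characters matched => is a subsequence

1


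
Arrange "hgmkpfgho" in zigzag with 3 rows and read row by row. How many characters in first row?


Zigzag "hgmkpfgho" into 3 rows:
Placing characters:
  'h' => row 0
  'g' => row 1
  'm' => row 2
  'k' => row 1
  'p' => row 0
  'f' => row 1
  'g' => row 2
  'h' => row 1
  'o' => row 0
Rows:
  Row 0: "hpo"
  Row 1: "gkfh"
  Row 2: "mg"
First row length: 3

3


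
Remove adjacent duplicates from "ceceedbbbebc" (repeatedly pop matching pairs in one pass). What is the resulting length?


Input: ceceedbbbebc
Stack-based adjacent duplicate removal:
  Read 'c': push. Stack: c
  Read 'e': push. Stack: ce
  Read 'c': push. Stack: cec
  Read 'e': push. Stack: cece
  Read 'e': matches stack top 'e' => pop. Stack: cec
  Read 'd': push. Stack: cecd
  Read 'b': push. Stack: cecdb
  Read 'b': matches stack top 'b' => pop. Stack: cecd
  Read 'b': push. Stack: cecdb
  Read 'e': push. Stack: cecdbe
  Read 'b': push. Stack: cecdbeb
  Read 'c': push. Stack: cecdbebc
Final stack: "cecdbebc" (length 8)

8


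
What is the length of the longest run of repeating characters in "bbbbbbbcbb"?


Input: "bbbbbbbcbb"
Scanning for longest run:
  Position 1 ('b'): continues run of 'b', length=2
  Position 2 ('b'): continues run of 'b', length=3
  Position 3 ('b'): continues run of 'b', length=4
  Position 4 ('b'): continues run of 'b', length=5
  Position 5 ('b'): continues run of 'b', length=6
  Position 6 ('b'): continues run of 'b', length=7
  Position 7 ('c'): new char, reset run to 1
  Position 8 ('b'): new char, reset run to 1
  Position 9 ('b'): continues run of 'b', length=2
Longest run: 'b' with length 7

7


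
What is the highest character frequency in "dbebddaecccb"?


Input: dbebddaecccb
Character counts:
  'a': 1
  'b': 3
  'c': 3
  'd': 3
  'e': 2
Maximum frequency: 3

3


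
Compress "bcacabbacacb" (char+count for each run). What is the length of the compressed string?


Input: bcacabbacacb
Runs:
  'b' x 1 => "b1"
  'c' x 1 => "c1"
  'a' x 1 => "a1"
  'c' x 1 => "c1"
  'a' x 1 => "a1"
  'b' x 2 => "b2"
  'a' x 1 => "a1"
  'c' x 1 => "c1"
  'a' x 1 => "a1"
  'c' x 1 => "c1"
  'b' x 1 => "b1"
Compressed: "b1c1a1c1a1b2a1c1a1c1b1"
Compressed length: 22

22


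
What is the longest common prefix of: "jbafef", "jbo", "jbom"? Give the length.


Words: jbafef, jbo, jbom
  Position 0: all 'j' => match
  Position 1: all 'b' => match
  Position 2: ('a', 'o', 'o') => mismatch, stop
LCP = "jb" (length 2)

2


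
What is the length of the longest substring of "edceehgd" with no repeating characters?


Input: "edceehgd"
Sliding window (track last position of each char):
  Position 0 ('e'): window [0,0] length 1 -- new best
  Position 1 ('d'): window [0,1] length 2 -- new best
  Position 2 ('c'): window [0,2] length 3 -- new best
  Position 3 ('e'): repeat (last at 0), move window start to 1
  Position 3 ('e'): window [1,3] length 3
  Position 4 ('e'): repeat (last at 3), move window start to 4
  Position 4 ('e'): window [4,4] length 1
  Position 5 ('h'): window [4,5] length 2
  Position 6 ('g'): window [4,6] length 3
  Position 7 ('d'): window [4,7] length 4 -- new best
Longest substring with no repeats: "ehgd" with length 4

4


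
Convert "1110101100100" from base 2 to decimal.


Input: "1110101100100" in base 2
Positional expansion:
  Digit '1' (value 1) x 2^12 = 4096
  Digit '1' (value 1) x 2^11 = 2048
  Digit '1' (value 1) x 2^10 = 1024
  Digit '0' (value 0) x 2^9 = 0
  Digit '1' (value 1) x 2^8 = 256
  Digit '0' (value 0) x 2^7 = 0
  Digit '1' (value 1) x 2^6 = 64
  Digit '1' (value 1) x 2^5 = 32
  Digit '0' (value 0) x 2^4 = 0
  Digit '0' (value 0) x 2^3 = 0
  Digit '1' (value 1) x 2^2 = 4
  Digit '0' (value 0) x 2^1 = 0
  Digit '0' (value 0) x 2^0 = 0
Sum = 7524

7524


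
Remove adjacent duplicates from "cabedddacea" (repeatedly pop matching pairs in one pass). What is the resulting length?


Input: cabedddacea
Stack-based adjacent duplicate removal:
  Read 'c': push. Stack: c
  Read 'a': push. Stack: ca
  Read 'b': push. Stack: cab
  Read 'e': push. Stack: cabe
  Read 'd': push. Stack: cabed
  Read 'd': matches stack top 'd' => pop. Stack: cabe
  Read 'd': push. Stack: cabed
  Read 'a': push. Stack: cabeda
  Read 'c': push. Stack: cabedac
  Read 'e': push. Stack: cabedace
  Read 'a': push. Stack: cabedacea
Final stack: "cabedacea" (length 9)

9


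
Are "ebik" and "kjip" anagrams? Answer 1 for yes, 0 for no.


Strings: "ebik", "kjip"
Sorted first:  beik
Sorted second: ijkp
Differ at position 0: 'b' vs 'i' => not anagrams

0


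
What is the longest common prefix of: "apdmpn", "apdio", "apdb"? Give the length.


Words: apdmpn, apdio, apdb
  Position 0: all 'a' => match
  Position 1: all 'p' => match
  Position 2: all 'd' => match
  Position 3: ('m', 'i', 'b') => mismatch, stop
LCP = "apd" (length 3)

3


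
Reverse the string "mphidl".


Input: mphidl
Reading characters right to left:
  Position 5: 'l'
  Position 4: 'd'
  Position 3: 'i'
  Position 2: 'h'
  Position 1: 'p'
  Position 0: 'm'
Reversed: ldihpm

ldihpm


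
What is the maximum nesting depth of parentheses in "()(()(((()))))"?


Input: "()(()(((()))))"
Tracking depth:
  Position 0 '(': depth becomes 1
  Position 1 ')': depth becomes 0
  Position 2 '(': depth becomes 1
  Position 3 '(': depth becomes 2
  Position 4 ')': depth becomes 1
  Position 5 '(': depth becomes 2
  Position 6 '(': depth becomes 3
  Position 7 '(': depth becomes 4
  Position 8 '(': depth becomes 5
  Position 9 ')': depth becomes 4
  Position 10 ')': depth becomes 3
  Position 11 ')': depth becomes 2
  Position 12 ')': depth becomes 1
  Position 13 ')': depth becomes 0
Maximum depth reached: 5

5


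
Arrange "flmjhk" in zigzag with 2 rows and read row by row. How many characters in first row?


Zigzag "flmjhk" into 2 rows:
Placing characters:
  'f' => row 0
  'l' => row 1
  'm' => row 0
  'j' => row 1
  'h' => row 0
  'k' => row 1
Rows:
  Row 0: "fmh"
  Row 1: "ljk"
First row length: 3

3


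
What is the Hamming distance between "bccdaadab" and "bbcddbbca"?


Comparing "bccdaadab" and "bbcddbbca" position by position:
  Position 0: 'b' vs 'b' => same
  Position 1: 'c' vs 'b' => differ
  Position 2: 'c' vs 'c' => same
  Position 3: 'd' vs 'd' => same
  Position 4: 'a' vs 'd' => differ
  Position 5: 'a' vs 'b' => differ
  Position 6: 'd' vs 'b' => differ
  Position 7: 'a' vs 'c' => differ
  Position 8: 'b' vs 'a' => differ
Total differences (Hamming distance): 6

6


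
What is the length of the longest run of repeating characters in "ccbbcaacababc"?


Input: "ccbbcaacababc"
Scanning for longest run:
  Position 1 ('c'): continues run of 'c', length=2
  Position 2 ('b'): new char, reset run to 1
  Position 3 ('b'): continues run of 'b', length=2
  Position 4 ('c'): new char, reset run to 1
  Position 5 ('a'): new char, reset run to 1
  Position 6 ('a'): continues run of 'a', length=2
  Position 7 ('c'): new char, reset run to 1
  Position 8 ('a'): new char, reset run to 1
  Position 9 ('b'): new char, reset run to 1
  Position 10 ('a'): new char, reset run to 1
  Position 11 ('b'): new char, reset run to 1
  Position 12 ('c'): new char, reset run to 1
Longest run: 'c' with length 2

2


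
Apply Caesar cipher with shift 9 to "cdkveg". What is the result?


Caesar cipher: shift "cdkveg" by 9
  'c' (pos 2) + 9 = pos 11 = 'l'
  'd' (pos 3) + 9 = pos 12 = 'm'
  'k' (pos 10) + 9 = pos 19 = 't'
  'v' (pos 21) + 9 = pos 4 = 'e'
  'e' (pos 4) + 9 = pos 13 = 'n'
  'g' (pos 6) + 9 = pos 15 = 'p'
Result: lmtenp

lmtenp


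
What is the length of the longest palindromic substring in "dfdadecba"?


Input: "dfdadecba"
Checking substrings for palindromes:
  [0:3] "dfd" (len 3) => palindrome
  [2:5] "dad" (len 3) => palindrome
Longest palindromic substring: "dfd" with length 3

3


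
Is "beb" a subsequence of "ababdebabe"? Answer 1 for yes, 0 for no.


Check if "beb" is a subsequence of "ababdebabe"
Greedy scan:
  Position 0 ('a'): no match needed
  Position 1 ('b'): matches sub[0] = 'b'
  Position 2 ('a'): no match needed
  Position 3 ('b'): no match needed
  Position 4 ('d'): no match needed
  Position 5 ('e'): matches sub[1] = 'e'
  Position 6 ('b'): matches sub[2] = 'b'
  Position 7 ('a'): no match needed
  Position 8 ('b'): no match needed
  Position 9 ('e'): no match needed
All 3 characters matched => is a subsequence

1


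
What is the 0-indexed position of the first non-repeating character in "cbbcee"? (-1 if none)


Input: cbbcee
Character frequencies:
  'b': 2
  'c': 2
  'e': 2
Scanning left to right for freq == 1:
  Position 0 ('c'): freq=2, skip
  Position 1 ('b'): freq=2, skip
  Position 2 ('b'): freq=2, skip
  Position 3 ('c'): freq=2, skip
  Position 4 ('e'): freq=2, skip
  Position 5 ('e'): freq=2, skip
  No unique character found => answer = -1

-1


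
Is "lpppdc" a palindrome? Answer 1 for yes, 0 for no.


Input: lpppdc
Reversed: cdpppl
  Compare pos 0 ('l') with pos 5 ('c'): MISMATCH
  Compare pos 1 ('p') with pos 4 ('d'): MISMATCH
  Compare pos 2 ('p') with pos 3 ('p'): match
Result: not a palindrome

0


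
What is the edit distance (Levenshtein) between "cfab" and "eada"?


Computing edit distance: "cfab" -> "eada"
DP table:
           e    a    d    a
      0    1    2    3    4
  c   1    1    2    3    4
  f   2    2    2    3    4
  a   3    3    2    3    3
  b   4    4    3    3    4
Edit distance = dp[4][4] = 4

4


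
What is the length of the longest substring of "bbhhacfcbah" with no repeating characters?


Input: "bbhhacfcbah"
Sliding window (track last position of each char):
  Position 0 ('b'): window [0,0] length 1 -- new best
  Position 1 ('b'): repeat (last at 0), move window start to 1
  Position 1 ('b'): window [1,1] length 1
  Position 2 ('h'): window [1,2] length 2 -- new best
  Position 3 ('h'): repeat (last at 2), move window start to 3
  Position 3 ('h'): window [3,3] length 1
  Position 4 ('a'): window [3,4] length 2
  Position 5 ('c'): window [3,5] length 3 -- new best
  Position 6 ('f'): window [3,6] length 4 -- new best
  Position 7 ('c'): repeat (last at 5), move window start to 6
  Position 7 ('c'): window [6,7] length 2
  Position 8 ('b'): window [6,8] length 3
  Position 9 ('a'): window [6,9] length 4
  Position 10 ('h'): window [6,10] length 5 -- new best
Longest substring with no repeats: "fcbah" with length 5

5


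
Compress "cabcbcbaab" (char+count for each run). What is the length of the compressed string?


Input: cabcbcbaab
Runs:
  'c' x 1 => "c1"
  'a' x 1 => "a1"
  'b' x 1 => "b1"
  'c' x 1 => "c1"
  'b' x 1 => "b1"
  'c' x 1 => "c1"
  'b' x 1 => "b1"
  'a' x 2 => "a2"
  'b' x 1 => "b1"
Compressed: "c1a1b1c1b1c1b1a2b1"
Compressed length: 18

18


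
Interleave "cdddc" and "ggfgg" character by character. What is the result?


Interleaving "cdddc" and "ggfgg":
  Position 0: 'c' from first, 'g' from second => "cg"
  Position 1: 'd' from first, 'g' from second => "dg"
  Position 2: 'd' from first, 'f' from second => "df"
  Position 3: 'd' from first, 'g' from second => "dg"
  Position 4: 'c' from first, 'g' from second => "cg"
Result: cgdgdfdgcg

cgdgdfdgcg


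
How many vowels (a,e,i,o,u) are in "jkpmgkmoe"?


Input: jkpmgkmoe
Checking each character:
  'j' at position 0: consonant
  'k' at position 1: consonant
  'p' at position 2: consonant
  'm' at position 3: consonant
  'g' at position 4: consonant
  'k' at position 5: consonant
  'm' at position 6: consonant
  'o' at position 7: vowel (running total: 1)
  'e' at position 8: vowel (running total: 2)
Total vowels: 2

2


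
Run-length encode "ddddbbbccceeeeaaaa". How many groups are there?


Input: ddddbbbccceeeeaaaa
Scanning for consecutive runs:
  Group 1: 'd' x 4 (positions 0-3)
  Group 2: 'b' x 3 (positions 4-6)
  Group 3: 'c' x 3 (positions 7-9)
  Group 4: 'e' x 4 (positions 10-13)
  Group 5: 'a' x 4 (positions 14-17)
Total groups: 5

5


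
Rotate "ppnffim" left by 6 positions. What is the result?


Input: "ppnffim", rotate left by 6
First 6 characters: "ppnffi"
Remaining characters: "m"
Concatenate remaining + first: "m" + "ppnffi" = "mppnffi"

mppnffi


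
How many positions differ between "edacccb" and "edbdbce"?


Comparing "edacccb" and "edbdbce" position by position:
  Position 0: 'e' vs 'e' => same
  Position 1: 'd' vs 'd' => same
  Position 2: 'a' vs 'b' => DIFFER
  Position 3: 'c' vs 'd' => DIFFER
  Position 4: 'c' vs 'b' => DIFFER
  Position 5: 'c' vs 'c' => same
  Position 6: 'b' vs 'e' => DIFFER
Positions that differ: 4

4


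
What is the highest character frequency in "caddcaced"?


Input: caddcaced
Character counts:
  'a': 2
  'c': 3
  'd': 3
  'e': 1
Maximum frequency: 3

3


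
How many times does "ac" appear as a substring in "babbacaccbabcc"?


Searching for "ac" in "babbacaccbabcc"
Scanning each position:
  Position 0: "ba" => no
  Position 1: "ab" => no
  Position 2: "bb" => no
  Position 3: "ba" => no
  Position 4: "ac" => MATCH
  Position 5: "ca" => no
  Position 6: "ac" => MATCH
  Position 7: "cc" => no
  Position 8: "cb" => no
  Position 9: "ba" => no
  Position 10: "ab" => no
  Position 11: "bc" => no
  Position 12: "cc" => no
Total occurrences: 2

2


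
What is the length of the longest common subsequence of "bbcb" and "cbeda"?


LCS of "bbcb" and "cbeda"
DP table:
           c    b    e    d    a
      0    0    0    0    0    0
  b   0    0    1    1    1    1
  b   0    0    1    1    1    1
  c   0    1    1    1    1    1
  b   0    1    2    2    2    2
LCS length = dp[4][5] = 2

2


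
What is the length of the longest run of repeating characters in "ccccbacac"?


Input: "ccccbacac"
Scanning for longest run:
  Position 1 ('c'): continues run of 'c', length=2
  Position 2 ('c'): continues run of 'c', length=3
  Position 3 ('c'): continues run of 'c', length=4
  Position 4 ('b'): new char, reset run to 1
  Position 5 ('a'): new char, reset run to 1
  Position 6 ('c'): new char, reset run to 1
  Position 7 ('a'): new char, reset run to 1
  Position 8 ('c'): new char, reset run to 1
Longest run: 'c' with length 4

4


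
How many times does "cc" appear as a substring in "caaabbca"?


Searching for "cc" in "caaabbca"
Scanning each position:
  Position 0: "ca" => no
  Position 1: "aa" => no
  Position 2: "aa" => no
  Position 3: "ab" => no
  Position 4: "bb" => no
  Position 5: "bc" => no
  Position 6: "ca" => no
Total occurrences: 0

0


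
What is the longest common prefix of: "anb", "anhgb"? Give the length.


Words: anb, anhgb
  Position 0: all 'a' => match
  Position 1: all 'n' => match
  Position 2: ('b', 'h') => mismatch, stop
LCP = "an" (length 2)

2


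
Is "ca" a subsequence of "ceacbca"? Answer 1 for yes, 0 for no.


Check if "ca" is a subsequence of "ceacbca"
Greedy scan:
  Position 0 ('c'): matches sub[0] = 'c'
  Position 1 ('e'): no match needed
  Position 2 ('a'): matches sub[1] = 'a'
  Position 3 ('c'): no match needed
  Position 4 ('b'): no match needed
  Position 5 ('c'): no match needed
  Position 6 ('a'): no match needed
All 2 characters matched => is a subsequence

1


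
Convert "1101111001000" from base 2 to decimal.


Input: "1101111001000" in base 2
Positional expansion:
  Digit '1' (value 1) x 2^12 = 4096
  Digit '1' (value 1) x 2^11 = 2048
  Digit '0' (value 0) x 2^10 = 0
  Digit '1' (value 1) x 2^9 = 512
  Digit '1' (value 1) x 2^8 = 256
  Digit '1' (value 1) x 2^7 = 128
  Digit '1' (value 1) x 2^6 = 64
  Digit '0' (value 0) x 2^5 = 0
  Digit '0' (value 0) x 2^4 = 0
  Digit '1' (value 1) x 2^3 = 8
  Digit '0' (value 0) x 2^2 = 0
  Digit '0' (value 0) x 2^1 = 0
  Digit '0' (value 0) x 2^0 = 0
Sum = 7112

7112


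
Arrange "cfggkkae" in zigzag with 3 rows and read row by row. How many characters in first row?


Zigzag "cfggkkae" into 3 rows:
Placing characters:
  'c' => row 0
  'f' => row 1
  'g' => row 2
  'g' => row 1
  'k' => row 0
  'k' => row 1
  'a' => row 2
  'e' => row 1
Rows:
  Row 0: "ck"
  Row 1: "fgke"
  Row 2: "ga"
First row length: 2

2


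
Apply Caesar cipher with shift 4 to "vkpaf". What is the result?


Caesar cipher: shift "vkpaf" by 4
  'v' (pos 21) + 4 = pos 25 = 'z'
  'k' (pos 10) + 4 = pos 14 = 'o'
  'p' (pos 15) + 4 = pos 19 = 't'
  'a' (pos 0) + 4 = pos 4 = 'e'
  'f' (pos 5) + 4 = pos 9 = 'j'
Result: zotej

zotej


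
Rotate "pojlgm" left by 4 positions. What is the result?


Input: "pojlgm", rotate left by 4
First 4 characters: "pojl"
Remaining characters: "gm"
Concatenate remaining + first: "gm" + "pojl" = "gmpojl"

gmpojl


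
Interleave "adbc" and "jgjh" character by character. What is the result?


Interleaving "adbc" and "jgjh":
  Position 0: 'a' from first, 'j' from second => "aj"
  Position 1: 'd' from first, 'g' from second => "dg"
  Position 2: 'b' from first, 'j' from second => "bj"
  Position 3: 'c' from first, 'h' from second => "ch"
Result: ajdgbjch

ajdgbjch


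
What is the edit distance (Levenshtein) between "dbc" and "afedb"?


Computing edit distance: "dbc" -> "afedb"
DP table:
           a    f    e    d    b
      0    1    2    3    4    5
  d   1    1    2    3    3    4
  b   2    2    2    3    4    3
  c   3    3    3    3    4    4
Edit distance = dp[3][5] = 4

4


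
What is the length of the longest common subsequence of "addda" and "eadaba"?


LCS of "addda" and "eadaba"
DP table:
           e    a    d    a    b    a
      0    0    0    0    0    0    0
  a   0    0    1    1    1    1    1
  d   0    0    1    2    2    2    2
  d   0    0    1    2    2    2    2
  d   0    0    1    2    2    2    2
  a   0    0    1    2    3    3    3
LCS length = dp[5][6] = 3

3


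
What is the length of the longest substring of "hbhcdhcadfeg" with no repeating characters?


Input: "hbhcdhcadfeg"
Sliding window (track last position of each char):
  Position 0 ('h'): window [0,0] length 1 -- new best
  Position 1 ('b'): window [0,1] length 2 -- new best
  Position 2 ('h'): repeat (last at 0), move window start to 1
  Position 2 ('h'): window [1,2] length 2
  Position 3 ('c'): window [1,3] length 3 -- new best
  Position 4 ('d'): window [1,4] length 4 -- new best
  Position 5 ('h'): repeat (last at 2), move window start to 3
  Position 5 ('h'): window [3,5] length 3
  Position 6 ('c'): repeat (last at 3), move window start to 4
  Position 6 ('c'): window [4,6] length 3
  Position 7 ('a'): window [4,7] length 4
  Position 8 ('d'): repeat (last at 4), move window start to 5
  Position 8 ('d'): window [5,8] length 4
  Position 9 ('f'): window [5,9] length 5 -- new best
  Position 10 ('e'): window [5,10] length 6 -- new best
  Position 11 ('g'): window [5,11] length 7 -- new best
Longest substring with no repeats: "hcadfeg" with length 7

7


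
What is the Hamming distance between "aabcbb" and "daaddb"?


Comparing "aabcbb" and "daaddb" position by position:
  Position 0: 'a' vs 'd' => differ
  Position 1: 'a' vs 'a' => same
  Position 2: 'b' vs 'a' => differ
  Position 3: 'c' vs 'd' => differ
  Position 4: 'b' vs 'd' => differ
  Position 5: 'b' vs 'b' => same
Total differences (Hamming distance): 4

4


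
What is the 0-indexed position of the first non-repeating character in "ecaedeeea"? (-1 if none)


Input: ecaedeeea
Character frequencies:
  'a': 2
  'c': 1
  'd': 1
  'e': 5
Scanning left to right for freq == 1:
  Position 0 ('e'): freq=5, skip
  Position 1 ('c'): unique! => answer = 1

1


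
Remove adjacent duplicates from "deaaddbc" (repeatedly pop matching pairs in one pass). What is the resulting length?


Input: deaaddbc
Stack-based adjacent duplicate removal:
  Read 'd': push. Stack: d
  Read 'e': push. Stack: de
  Read 'a': push. Stack: dea
  Read 'a': matches stack top 'a' => pop. Stack: de
  Read 'd': push. Stack: ded
  Read 'd': matches stack top 'd' => pop. Stack: de
  Read 'b': push. Stack: deb
  Read 'c': push. Stack: debc
Final stack: "debc" (length 4)

4


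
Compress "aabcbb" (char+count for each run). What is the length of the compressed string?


Input: aabcbb
Runs:
  'a' x 2 => "a2"
  'b' x 1 => "b1"
  'c' x 1 => "c1"
  'b' x 2 => "b2"
Compressed: "a2b1c1b2"
Compressed length: 8

8


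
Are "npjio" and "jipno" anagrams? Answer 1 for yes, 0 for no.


Strings: "npjio", "jipno"
Sorted first:  ijnop
Sorted second: ijnop
Sorted forms match => anagrams

1


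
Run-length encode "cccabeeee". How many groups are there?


Input: cccabeeee
Scanning for consecutive runs:
  Group 1: 'c' x 3 (positions 0-2)
  Group 2: 'a' x 1 (positions 3-3)
  Group 3: 'b' x 1 (positions 4-4)
  Group 4: 'e' x 4 (positions 5-8)
Total groups: 4

4


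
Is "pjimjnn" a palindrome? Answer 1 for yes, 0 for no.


Input: pjimjnn
Reversed: nnjmijp
  Compare pos 0 ('p') with pos 6 ('n'): MISMATCH
  Compare pos 1 ('j') with pos 5 ('n'): MISMATCH
  Compare pos 2 ('i') with pos 4 ('j'): MISMATCH
Result: not a palindrome

0


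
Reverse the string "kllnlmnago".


Input: kllnlmnago
Reading characters right to left:
  Position 9: 'o'
  Position 8: 'g'
  Position 7: 'a'
  Position 6: 'n'
  Position 5: 'm'
  Position 4: 'l'
  Position 3: 'n'
  Position 2: 'l'
  Position 1: 'l'
  Position 0: 'k'
Reversed: oganmlnllk

oganmlnllk


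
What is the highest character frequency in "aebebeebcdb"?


Input: aebebeebcdb
Character counts:
  'a': 1
  'b': 4
  'c': 1
  'd': 1
  'e': 4
Maximum frequency: 4

4


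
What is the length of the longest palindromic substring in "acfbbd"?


Input: "acfbbd"
Checking substrings for palindromes:
  [3:5] "bb" (len 2) => palindrome
Longest palindromic substring: "bb" with length 2

2


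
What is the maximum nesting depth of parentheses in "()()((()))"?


Input: "()()((()))"
Tracking depth:
  Position 0 '(': depth becomes 1
  Position 1 ')': depth becomes 0
  Position 2 '(': depth becomes 1
  Position 3 ')': depth becomes 0
  Position 4 '(': depth becomes 1
  Position 5 '(': depth becomes 2
  Position 6 '(': depth becomes 3
  Position 7 ')': depth becomes 2
  Position 8 ')': depth becomes 1
  Position 9 ')': depth becomes 0
Maximum depth reached: 3

3


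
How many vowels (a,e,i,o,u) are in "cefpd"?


Input: cefpd
Checking each character:
  'c' at position 0: consonant
  'e' at position 1: vowel (running total: 1)
  'f' at position 2: consonant
  'p' at position 3: consonant
  'd' at position 4: consonant
Total vowels: 1

1


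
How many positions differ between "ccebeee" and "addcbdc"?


Comparing "ccebeee" and "addcbdc" position by position:
  Position 0: 'c' vs 'a' => DIFFER
  Position 1: 'c' vs 'd' => DIFFER
  Position 2: 'e' vs 'd' => DIFFER
  Position 3: 'b' vs 'c' => DIFFER
  Position 4: 'e' vs 'b' => DIFFER
  Position 5: 'e' vs 'd' => DIFFER
  Position 6: 'e' vs 'c' => DIFFER
Positions that differ: 7

7


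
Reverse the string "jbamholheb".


Input: jbamholheb
Reading characters right to left:
  Position 9: 'b'
  Position 8: 'e'
  Position 7: 'h'
  Position 6: 'l'
  Position 5: 'o'
  Position 4: 'h'
  Position 3: 'm'
  Position 2: 'a'
  Position 1: 'b'
  Position 0: 'j'
Reversed: behlohmabj

behlohmabj


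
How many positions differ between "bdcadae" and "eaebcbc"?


Comparing "bdcadae" and "eaebcbc" position by position:
  Position 0: 'b' vs 'e' => DIFFER
  Position 1: 'd' vs 'a' => DIFFER
  Position 2: 'c' vs 'e' => DIFFER
  Position 3: 'a' vs 'b' => DIFFER
  Position 4: 'd' vs 'c' => DIFFER
  Position 5: 'a' vs 'b' => DIFFER
  Position 6: 'e' vs 'c' => DIFFER
Positions that differ: 7

7


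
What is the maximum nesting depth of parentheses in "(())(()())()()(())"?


Input: "(())(()())()()(())"
Tracking depth:
  Position 0 '(': depth becomes 1
  Position 1 '(': depth becomes 2
  Position 2 ')': depth becomes 1
  Position 3 ')': depth becomes 0
  Position 4 '(': depth becomes 1
  Position 5 '(': depth becomes 2
  Position 6 ')': depth becomes 1
  Position 7 '(': depth becomes 2
  Position 8 ')': depth becomes 1
  Position 9 ')': depth becomes 0
  Position 10 '(': depth becomes 1
  Position 11 ')': depth becomes 0
  Position 12 '(': depth becomes 1
  Position 13 ')': depth becomes 0
  Position 14 '(': depth becomes 1
  Position 15 '(': depth becomes 2
  Position 16 ')': depth becomes 1
  Position 17 ')': depth becomes 0
Maximum depth reached: 2

2
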